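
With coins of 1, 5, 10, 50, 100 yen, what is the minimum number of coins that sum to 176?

176 − 1×100→76 − 1×50→26 − 2×10→6 − 1×5→1 − 1×1→0
Total coins = 1 + 1 + 2 + 1 + 1 = 6

6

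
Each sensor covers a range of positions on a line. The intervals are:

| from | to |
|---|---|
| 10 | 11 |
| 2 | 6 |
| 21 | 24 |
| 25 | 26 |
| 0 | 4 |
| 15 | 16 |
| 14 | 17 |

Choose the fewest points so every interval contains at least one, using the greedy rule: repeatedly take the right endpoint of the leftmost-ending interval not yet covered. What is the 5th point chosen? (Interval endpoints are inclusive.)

Sorted: [0,4] [2,6] [10,11] [15,16] [14,17] [21,24] [25,26]
{[0,4],[2,6]} hit by 4; {[10,11]} hit by 11; {[15,16],[14,17]} hit by 16; {[21,24]} hit by 24; {[25,26]} hit by 26.
Points: 4, 11, 16, 24, 26 (5 total).

26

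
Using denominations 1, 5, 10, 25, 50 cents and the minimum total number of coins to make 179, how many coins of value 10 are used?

0

Use the largest denomination that fits, subtract, and repeat.
179 − 3×50→29 − 1×25→4 − 4×1→0
Count of 10: 0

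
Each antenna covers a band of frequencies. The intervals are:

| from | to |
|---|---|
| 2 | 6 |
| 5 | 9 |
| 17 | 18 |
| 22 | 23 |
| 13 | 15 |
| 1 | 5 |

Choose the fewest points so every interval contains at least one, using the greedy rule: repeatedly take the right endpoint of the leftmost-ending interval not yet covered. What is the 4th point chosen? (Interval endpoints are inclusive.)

Sort by right endpoint; whenever an interval is uncovered, place a point at its right end.
By right end: [1,5]  [2,6]  [5,9]  [13,15]  [17,18]  [22,23]
[1,5] uncovered → point at 5; [13,15] uncovered → point at 15; [17,18] uncovered → point at 18; [22,23] uncovered → point at 23.
Points: 5, 15, 18, 23 (4 total).

23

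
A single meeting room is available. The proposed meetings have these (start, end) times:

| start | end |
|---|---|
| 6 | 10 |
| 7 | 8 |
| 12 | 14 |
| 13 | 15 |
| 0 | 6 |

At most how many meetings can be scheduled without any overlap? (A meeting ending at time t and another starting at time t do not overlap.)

Sorted by end: (0,6)  (7,8)  (6,10)  (12,14)  (13,15)
take (0,6); take (7,8); skip (6,10); take (12,14); skip (13,15).
Selected 3 meetings.

3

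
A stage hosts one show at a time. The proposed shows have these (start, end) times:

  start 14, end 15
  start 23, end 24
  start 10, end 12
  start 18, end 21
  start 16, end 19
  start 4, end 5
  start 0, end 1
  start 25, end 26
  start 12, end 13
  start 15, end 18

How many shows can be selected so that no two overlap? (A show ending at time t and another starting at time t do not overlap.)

9

Sorted by end: (0,1)  (4,5)  (10,12)  (12,13)  (14,15)  (15,18)  (16,19)  (18,21)  (23,24)  (25,26)
take (0,1); take (4,5); take (10,12); take (12,13); take (14,15); take (15,18); take (18,21); take (23,24); take (25,26).
Selected 9 shows.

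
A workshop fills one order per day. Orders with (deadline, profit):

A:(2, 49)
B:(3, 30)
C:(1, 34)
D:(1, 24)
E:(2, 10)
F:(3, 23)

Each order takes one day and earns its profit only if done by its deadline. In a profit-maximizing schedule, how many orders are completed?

3

Profit order: A=49 C=34 B=30 D=24 F=23 E=10
Assign: A→slot 2, C→slot 1, B→slot 3, D skipped, F skipped, E skipped.
Slots: [1:C] [2:A] [3:B]
3 of 6 scheduled.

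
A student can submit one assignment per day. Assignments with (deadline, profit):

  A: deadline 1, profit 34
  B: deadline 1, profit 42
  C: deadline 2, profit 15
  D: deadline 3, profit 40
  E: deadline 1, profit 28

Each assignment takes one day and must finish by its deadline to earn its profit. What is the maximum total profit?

By profit: B(d1,42), D(d3,40), A(d1,34), E(d1,28), C(d2,15)
B→slot 1; D→slot 3; A skipped; E skipped; C→slot 2.
Profit = 42 + 15 + 40 = 97

97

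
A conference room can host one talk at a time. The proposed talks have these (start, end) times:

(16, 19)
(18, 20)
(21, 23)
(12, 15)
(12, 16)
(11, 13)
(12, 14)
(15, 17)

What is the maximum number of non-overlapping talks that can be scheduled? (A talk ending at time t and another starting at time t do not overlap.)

4

Greedy by earliest finish: after sorting by end time, pick each interval compatible with the last pick.
By end time: (11,13), (12,14), (12,15), (12,16), (15,17), (16,19), (18,20), (21,23).
Pick (11,13); next start ≥ 13 → (15,17); next start ≥ 17 → (18,20); next start ≥ 20 → (21,23).
Selected 4 talks.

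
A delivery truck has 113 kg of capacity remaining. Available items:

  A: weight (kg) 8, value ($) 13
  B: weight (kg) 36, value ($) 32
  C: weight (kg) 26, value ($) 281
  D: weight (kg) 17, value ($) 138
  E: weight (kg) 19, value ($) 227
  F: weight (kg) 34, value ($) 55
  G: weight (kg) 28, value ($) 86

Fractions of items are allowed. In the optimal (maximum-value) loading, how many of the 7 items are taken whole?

Order: E (227/19=11.95) > C (281/26=10.81) > D (138/17=8.12) > G (86/28=3.07) > A (13/8=1.62) > F (55/34=1.62) > B (32/36=0.89)
Fill: take E (19 @ 227) → take C (26 @ 281) → take D (17 @ 138) → take G (28 @ 86) → take A (8 @ 13) → take 15/34 of F → 24.26; 113/113 used.
5 item(s) taken whole; one partial (take 15/34 of F).

5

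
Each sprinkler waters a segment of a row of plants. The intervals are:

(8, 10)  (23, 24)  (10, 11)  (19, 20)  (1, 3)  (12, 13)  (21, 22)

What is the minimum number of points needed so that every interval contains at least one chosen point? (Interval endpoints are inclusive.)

6

Sort by right endpoint; whenever an interval is uncovered, place a point at its right end.
Sorted: [1,3] [8,10] [10,11] [12,13] [19,20] [21,22] [23,24]
{[1,3]} hit by 3; {[8,10],[10,11]} hit by 10; {[12,13]} hit by 13; {[19,20]} hit by 20; {[21,22]} hit by 22; {[23,24]} hit by 24.
Points: 3, 10, 13, 20, 22, 24 (6 total).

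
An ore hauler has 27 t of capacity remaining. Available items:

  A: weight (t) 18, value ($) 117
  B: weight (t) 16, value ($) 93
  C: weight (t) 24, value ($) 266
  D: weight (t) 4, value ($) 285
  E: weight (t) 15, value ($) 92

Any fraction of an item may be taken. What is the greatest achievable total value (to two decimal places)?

539.92

Ratios (sorted): D 71.25, C 11.08, A 6.50, E 6.13, B 5.81
take D (4 @ 285); take 23/24 of C → 254.92. Capacity used 27/27.
Total value = 539.92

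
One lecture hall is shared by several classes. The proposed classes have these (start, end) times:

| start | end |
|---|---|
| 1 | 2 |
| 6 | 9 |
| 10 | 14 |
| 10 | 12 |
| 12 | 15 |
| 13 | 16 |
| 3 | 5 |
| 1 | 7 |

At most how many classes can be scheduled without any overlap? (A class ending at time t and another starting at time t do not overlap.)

5

Sort by end time and greedily take each interval whose start is ≥ the last chosen end.
By end time: (1,2), (3,5), (1,7), (6,9), (10,12), (10,14), (12,15), (13,16).
Pick (1,2); next start ≥ 2 → (3,5); next start ≥ 5 → (6,9); next start ≥ 9 → (10,12); next start ≥ 12 → (12,15).
Selected 5 classes.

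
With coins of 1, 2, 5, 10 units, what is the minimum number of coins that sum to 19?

19 − 1×10→9 − 1×5→4 − 2×2→0
Total coins = 1 + 1 + 2 = 4

4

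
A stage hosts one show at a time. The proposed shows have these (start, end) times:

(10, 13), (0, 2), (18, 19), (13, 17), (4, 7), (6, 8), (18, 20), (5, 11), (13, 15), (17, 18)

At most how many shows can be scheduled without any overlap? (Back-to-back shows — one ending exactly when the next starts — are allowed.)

By end time: (0,2), (4,7), (6,8), (5,11), (10,13), (13,15), (13,17), (17,18), (18,19), (18,20).
Pick (0,2); next start ≥ 2 → (4,7); next start ≥ 7 → (10,13); next start ≥ 13 → (13,15); next start ≥ 15 → (17,18); next start ≥ 18 → (18,19).
Selected 6 shows.

6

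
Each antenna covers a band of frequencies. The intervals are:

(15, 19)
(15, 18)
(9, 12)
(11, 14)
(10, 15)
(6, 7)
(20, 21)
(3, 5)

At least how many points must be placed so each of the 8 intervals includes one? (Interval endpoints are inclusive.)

5

Process intervals by earliest right end; each time one isn't hit yet, stab at its right endpoint.
Sorted: [3,5] [6,7] [9,12] [11,14] [10,15] [15,18] [15,19] [20,21]
{[3,5]} hit by 5; {[6,7]} hit by 7; {[9,12],[11,14],[10,15]} hit by 12; {[15,18],[15,19]} hit by 18; {[20,21]} hit by 21.
Points: 5, 7, 12, 18, 21 (5 total).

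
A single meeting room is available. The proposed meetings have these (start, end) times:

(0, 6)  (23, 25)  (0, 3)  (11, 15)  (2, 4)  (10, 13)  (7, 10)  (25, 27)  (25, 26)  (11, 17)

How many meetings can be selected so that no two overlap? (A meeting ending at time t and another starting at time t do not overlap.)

Sorted by end: (0,3)  (2,4)  (0,6)  (7,10)  (10,13)  (11,15)  (11,17)  (23,25)  (25,26)  (25,27)
take (0,3); skip (0,6); take (7,10); take (10,13); take (23,25); take (25,26); skip (25,27).
Selected 5 meetings.

5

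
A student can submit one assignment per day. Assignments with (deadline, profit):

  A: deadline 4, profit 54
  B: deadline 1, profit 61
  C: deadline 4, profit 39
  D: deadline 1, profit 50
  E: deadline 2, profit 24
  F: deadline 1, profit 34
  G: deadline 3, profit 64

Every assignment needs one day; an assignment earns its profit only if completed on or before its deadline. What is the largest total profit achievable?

218

By profit: G(d3,64), B(d1,61), A(d4,54), D(d1,50), C(d4,39), F(d1,34), E(d2,24)
G→slot 3; B→slot 1; A→slot 4; D skipped; C→slot 2; F skipped; E skipped.
Profit = 61 + 39 + 64 + 54 = 218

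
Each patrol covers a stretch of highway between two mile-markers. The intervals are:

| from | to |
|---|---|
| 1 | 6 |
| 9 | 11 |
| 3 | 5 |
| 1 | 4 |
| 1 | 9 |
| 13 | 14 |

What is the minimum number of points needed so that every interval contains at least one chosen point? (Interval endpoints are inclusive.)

3

Sorted: [1,4] [3,5] [1,6] [1,9] [9,11] [13,14]
{[1,4],[3,5],[1,6],[1,9]} hit by 4; {[9,11]} hit by 11; {[13,14]} hit by 14.
Points: 4, 11, 14 (3 total).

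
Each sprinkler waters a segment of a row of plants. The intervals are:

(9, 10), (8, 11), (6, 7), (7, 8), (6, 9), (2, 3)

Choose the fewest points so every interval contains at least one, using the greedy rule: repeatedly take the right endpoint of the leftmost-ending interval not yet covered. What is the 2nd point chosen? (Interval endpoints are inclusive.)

7

Sorted: [2,3] [6,7] [7,8] [6,9] [9,10] [8,11]
{[2,3]} hit by 3; {[6,7],[7,8],[6,9]} hit by 7; {[9,10],[8,11]} hit by 10.
Points: 3, 7, 10 (3 total).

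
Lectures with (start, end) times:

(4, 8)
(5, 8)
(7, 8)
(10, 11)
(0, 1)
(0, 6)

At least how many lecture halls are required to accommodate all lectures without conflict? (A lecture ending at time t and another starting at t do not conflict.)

The answer is the maximum number of intervals overlapping at any instant.
starts: [0, 0, 4, 5, 7, 10]
ends:   [1, 6, 8, 8, 8, 11]
s0→1 s0→2 e1→1 s4→2 s5→3  — peak 3.

3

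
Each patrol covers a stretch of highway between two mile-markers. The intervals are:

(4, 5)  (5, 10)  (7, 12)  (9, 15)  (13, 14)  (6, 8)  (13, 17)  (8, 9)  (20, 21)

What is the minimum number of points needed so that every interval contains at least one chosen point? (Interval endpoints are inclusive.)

Process intervals by earliest right end; each time one isn't hit yet, stab at its right endpoint.
By right end: [4,5]  [6,8]  [8,9]  [5,10]  [7,12]  [13,14]  [9,15]  [13,17]  [20,21]
[4,5] uncovered → point at 5; [6,8] uncovered → point at 8; [13,14] uncovered → point at 14; [20,21] uncovered → point at 21.
Points: 5, 8, 14, 21 (4 total).

4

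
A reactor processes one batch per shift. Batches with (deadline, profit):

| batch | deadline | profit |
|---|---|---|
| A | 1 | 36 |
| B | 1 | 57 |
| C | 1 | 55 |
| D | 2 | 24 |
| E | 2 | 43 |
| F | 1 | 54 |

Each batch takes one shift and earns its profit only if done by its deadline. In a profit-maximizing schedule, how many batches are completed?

Take jobs in profit order; each goes to the latest open slot no later than its deadline.
Profit order: B=57 C=55 F=54 E=43 A=36 D=24
Assign: B→slot 1, C skipped, F skipped, E→slot 2, A skipped, D skipped.
Slots: [1:B] [2:E]
2 of 6 scheduled.

2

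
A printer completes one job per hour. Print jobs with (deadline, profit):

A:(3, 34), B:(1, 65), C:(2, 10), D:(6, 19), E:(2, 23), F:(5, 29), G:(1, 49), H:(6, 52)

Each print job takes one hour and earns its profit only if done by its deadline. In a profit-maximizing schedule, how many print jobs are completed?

6

Sort by profit descending; place each in the latest free slot ≤ its deadline.
Profit order: B=65 H=52 G=49 A=34 F=29 E=23 D=19 C=10
Assign: B→slot 1, H→slot 6, G skipped, A→slot 3, F→slot 5, E→slot 2, D→slot 4, C skipped.
Slots: [1:B] [2:E] [3:A] [4:D] [5:F] [6:H]
6 of 8 scheduled.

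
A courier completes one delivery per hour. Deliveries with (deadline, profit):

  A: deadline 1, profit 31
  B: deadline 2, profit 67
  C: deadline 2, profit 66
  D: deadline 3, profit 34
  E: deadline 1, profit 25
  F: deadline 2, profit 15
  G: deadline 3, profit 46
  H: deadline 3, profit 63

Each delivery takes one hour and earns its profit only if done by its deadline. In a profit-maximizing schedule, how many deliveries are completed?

3

Sort by profit descending; place each in the latest free slot ≤ its deadline.
Profit order: B=67 C=66 H=63 G=46 D=34 A=31 E=25 F=15
Assign: B→slot 2, C→slot 1, H→slot 3, G skipped, D skipped, A skipped, E skipped, F skipped.
Slots: [1:C] [2:B] [3:H]
3 of 8 scheduled.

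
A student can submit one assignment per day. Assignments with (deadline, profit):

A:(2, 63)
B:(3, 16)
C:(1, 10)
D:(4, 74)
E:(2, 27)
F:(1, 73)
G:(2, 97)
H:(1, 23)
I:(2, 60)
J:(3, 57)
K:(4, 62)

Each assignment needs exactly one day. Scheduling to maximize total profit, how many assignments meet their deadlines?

Profit order: G=97 D=74 F=73 A=63 K=62 I=60 J=57 E=27 H=23 B=16 C=10
Assign: G→slot 2, D→slot 4, F→slot 1, A skipped, K→slot 3, I skipped, J skipped, E skipped, H skipped, B skipped, C skipped.
Slots: [1:F] [2:G] [3:K] [4:D]
4 of 11 scheduled.

4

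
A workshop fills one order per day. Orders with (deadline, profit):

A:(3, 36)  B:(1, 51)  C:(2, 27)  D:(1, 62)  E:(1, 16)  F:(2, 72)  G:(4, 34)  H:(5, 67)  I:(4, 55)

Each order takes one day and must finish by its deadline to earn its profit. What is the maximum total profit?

By profit: F(d2,72), H(d5,67), D(d1,62), I(d4,55), B(d1,51), A(d3,36), G(d4,34), C(d2,27), E(d1,16)
F→slot 2; H→slot 5; D→slot 1; I→slot 4; B skipped; A→slot 3; G skipped; C skipped; E skipped.
Profit = 62 + 72 + 36 + 55 + 67 = 292

292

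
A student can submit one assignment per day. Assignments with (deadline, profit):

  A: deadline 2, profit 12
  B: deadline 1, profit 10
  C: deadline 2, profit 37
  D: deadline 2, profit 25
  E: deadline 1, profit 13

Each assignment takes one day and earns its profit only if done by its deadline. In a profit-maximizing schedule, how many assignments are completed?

2

Sort by profit descending; place each in the latest free slot ≤ its deadline.
Profit order: C=37 D=25 E=13 A=12 B=10
Assign: C→slot 2, D→slot 1, E skipped, A skipped, B skipped.
Slots: [1:D] [2:C]
2 of 5 scheduled.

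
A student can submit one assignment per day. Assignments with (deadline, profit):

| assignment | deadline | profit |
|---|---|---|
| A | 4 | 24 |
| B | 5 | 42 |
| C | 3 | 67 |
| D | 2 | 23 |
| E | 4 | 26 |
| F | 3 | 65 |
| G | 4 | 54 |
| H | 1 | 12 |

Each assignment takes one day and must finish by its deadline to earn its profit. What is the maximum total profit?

254

Profit order: C=67 F=65 G=54 B=42 E=26 A=24 D=23 H=12
Assign: C→slot 3, F→slot 2, G→slot 4, B→slot 5, E→slot 1, A skipped, D skipped, H skipped.
Slots: [1:E] [2:F] [3:C] [4:G] [5:B]
Profit = 26 + 65 + 67 + 54 + 42 = 254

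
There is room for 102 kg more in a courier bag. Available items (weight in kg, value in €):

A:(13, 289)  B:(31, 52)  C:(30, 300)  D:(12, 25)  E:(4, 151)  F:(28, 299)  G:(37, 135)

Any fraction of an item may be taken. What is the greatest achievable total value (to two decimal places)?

1137.51

Greedy by value/weight ratio, highest first.
Ratios (sorted): E 37.75, A 22.23, F 10.68, C 10.00, G 3.65, D 2.08, B 1.68
take E (4 @ 151); take A (13 @ 289); take F (28 @ 299); take C (30 @ 300); take 27/37 of G → 98.51. Capacity used 102/102.
Total value = 1137.51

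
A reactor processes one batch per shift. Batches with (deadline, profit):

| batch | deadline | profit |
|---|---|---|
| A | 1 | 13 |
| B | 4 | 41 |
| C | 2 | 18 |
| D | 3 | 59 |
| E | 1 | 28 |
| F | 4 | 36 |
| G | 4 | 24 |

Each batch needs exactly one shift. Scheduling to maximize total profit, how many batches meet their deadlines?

Sort by profit descending; place each in the latest free slot ≤ its deadline.
By profit: D(d3,59), B(d4,41), F(d4,36), E(d1,28), G(d4,24), C(d2,18), A(d1,13)
D→slot 3; B→slot 4; F→slot 2; E→slot 1; G skipped; C skipped; A skipped.
4 of 7 scheduled.

4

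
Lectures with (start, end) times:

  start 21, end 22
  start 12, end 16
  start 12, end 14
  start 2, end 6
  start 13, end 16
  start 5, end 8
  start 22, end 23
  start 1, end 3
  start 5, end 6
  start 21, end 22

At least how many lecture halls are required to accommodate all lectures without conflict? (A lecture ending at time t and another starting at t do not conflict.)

Count concurrent intervals with a sweep; the peak is the room count.
starts: [1, 2, 5, 5, 12, 12, 13, 21, 21, 22]
ends:   [3, 6, 6, 8, 14, 16, 16, 22, 22, 23]
s1→1 s2→2 e3→1 s5→2 s5→3  — peak 3.

3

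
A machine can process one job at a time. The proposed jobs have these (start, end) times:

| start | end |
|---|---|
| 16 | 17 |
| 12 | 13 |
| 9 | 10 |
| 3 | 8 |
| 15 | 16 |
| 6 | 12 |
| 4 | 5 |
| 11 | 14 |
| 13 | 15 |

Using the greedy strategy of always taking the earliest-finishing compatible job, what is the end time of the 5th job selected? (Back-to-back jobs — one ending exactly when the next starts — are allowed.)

Sort by end time and greedily take each interval whose start is ≥ the last chosen end.
Sorted by end: (4,5)  (3,8)  (9,10)  (6,12)  (12,13)  (11,14)  (13,15)  (15,16)  (16,17)
take (4,5); take (9,10); take (12,13); take (13,15); take (15,16); take (16,17).
Selected: (4,5) (9,10) (12,13) (13,15) (15,16) (16,17)

16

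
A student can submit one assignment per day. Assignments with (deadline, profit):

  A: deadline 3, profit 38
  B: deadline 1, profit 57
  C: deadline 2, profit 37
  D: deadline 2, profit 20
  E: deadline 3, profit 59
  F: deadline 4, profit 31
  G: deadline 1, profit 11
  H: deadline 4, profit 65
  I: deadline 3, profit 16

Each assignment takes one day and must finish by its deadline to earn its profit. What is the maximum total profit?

By profit: H(d4,65), E(d3,59), B(d1,57), A(d3,38), C(d2,37), F(d4,31), D(d2,20), I(d3,16), G(d1,11)
H→slot 4; E→slot 3; B→slot 1; A→slot 2; C skipped; F skipped; D skipped; I skipped; G skipped.
Profit = 57 + 38 + 59 + 65 = 219

219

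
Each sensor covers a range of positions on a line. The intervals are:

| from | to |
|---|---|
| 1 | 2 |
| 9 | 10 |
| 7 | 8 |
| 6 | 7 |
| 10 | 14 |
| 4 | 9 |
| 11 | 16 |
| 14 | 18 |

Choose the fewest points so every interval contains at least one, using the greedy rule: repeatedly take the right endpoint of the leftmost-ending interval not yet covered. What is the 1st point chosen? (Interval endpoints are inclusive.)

2

Process intervals by earliest right end; each time one isn't hit yet, stab at its right endpoint.
Sorted: [1,2] [6,7] [7,8] [4,9] [9,10] [10,14] [11,16] [14,18]
{[1,2]} hit by 2; {[6,7],[7,8],[4,9]} hit by 7; {[9,10],[10,14]} hit by 10; {[11,16],[14,18]} hit by 16.
Points: 2, 7, 10, 16 (4 total).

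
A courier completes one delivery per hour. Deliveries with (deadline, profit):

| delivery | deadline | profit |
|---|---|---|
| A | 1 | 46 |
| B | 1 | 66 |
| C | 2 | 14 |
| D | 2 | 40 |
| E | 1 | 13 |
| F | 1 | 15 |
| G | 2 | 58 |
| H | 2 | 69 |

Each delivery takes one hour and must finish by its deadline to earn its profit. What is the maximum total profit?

135

Sort by profit descending; place each in the latest free slot ≤ its deadline.
By profit: H(d2,69), B(d1,66), G(d2,58), A(d1,46), D(d2,40), F(d1,15), C(d2,14), E(d1,13)
H→slot 2; B→slot 1; G skipped; A skipped; D skipped; F skipped; C skipped; E skipped.
Profit = 66 + 69 = 135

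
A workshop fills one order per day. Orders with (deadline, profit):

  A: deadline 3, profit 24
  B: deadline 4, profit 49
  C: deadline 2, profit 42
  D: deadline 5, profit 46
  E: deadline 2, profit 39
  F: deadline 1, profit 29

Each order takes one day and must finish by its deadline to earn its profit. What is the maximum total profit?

Take jobs in profit order; each goes to the latest open slot no later than its deadline.
By profit: B(d4,49), D(d5,46), C(d2,42), E(d2,39), F(d1,29), A(d3,24)
B→slot 4; D→slot 5; C→slot 2; E→slot 1; F skipped; A→slot 3.
Profit = 39 + 42 + 24 + 49 + 46 = 200

200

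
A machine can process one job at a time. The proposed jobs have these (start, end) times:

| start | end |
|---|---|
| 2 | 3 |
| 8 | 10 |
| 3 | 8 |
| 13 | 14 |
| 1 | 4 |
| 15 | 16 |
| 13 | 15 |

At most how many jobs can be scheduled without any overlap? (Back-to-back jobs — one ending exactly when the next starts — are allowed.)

5

Greedy by earliest finish: after sorting by end time, pick each interval compatible with the last pick.
Sorted by end: (2,3)  (1,4)  (3,8)  (8,10)  (13,14)  (13,15)  (15,16)
take (2,3); take (3,8); take (8,10); take (13,14); take (15,16).
Selected 5 jobs.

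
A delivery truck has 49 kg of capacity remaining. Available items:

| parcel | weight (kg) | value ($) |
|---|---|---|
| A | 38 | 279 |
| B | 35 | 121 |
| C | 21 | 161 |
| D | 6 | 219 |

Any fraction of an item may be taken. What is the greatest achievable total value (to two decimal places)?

Sort by value per unit weight and fill in that order.
Ratios (sorted): D 36.50, C 7.67, A 7.34, B 3.46
take D (6 @ 219); take C (21 @ 161); take 22/38 of A → 161.53. Capacity used 49/49.
Total value = 541.53

541.53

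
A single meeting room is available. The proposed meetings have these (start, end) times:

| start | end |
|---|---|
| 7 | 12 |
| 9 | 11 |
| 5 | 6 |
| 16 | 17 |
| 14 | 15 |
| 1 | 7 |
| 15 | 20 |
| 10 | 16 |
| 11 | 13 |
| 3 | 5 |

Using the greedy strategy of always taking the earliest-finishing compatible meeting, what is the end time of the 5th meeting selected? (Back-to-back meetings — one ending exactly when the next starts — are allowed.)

By end time: (3,5), (5,6), (1,7), (9,11), (7,12), (11,13), (14,15), (10,16), (16,17), (15,20).
Pick (3,5); next start ≥ 5 → (5,6); next start ≥ 6 → (9,11); next start ≥ 11 → (11,13); next start ≥ 13 → (14,15); next start ≥ 15 → (16,17).
Selected: (3,5) (5,6) (9,11) (11,13) (14,15) (16,17)

15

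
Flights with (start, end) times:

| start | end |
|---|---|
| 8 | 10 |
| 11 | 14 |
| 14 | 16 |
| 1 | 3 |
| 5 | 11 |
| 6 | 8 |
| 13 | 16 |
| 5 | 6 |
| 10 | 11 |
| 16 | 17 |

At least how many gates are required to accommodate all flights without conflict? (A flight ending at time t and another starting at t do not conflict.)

The answer is the maximum number of intervals overlapping at any instant.
Events (time:±→running): 1:+→1 3:-→0 5:+→1 5:+→2 … peak 2.

2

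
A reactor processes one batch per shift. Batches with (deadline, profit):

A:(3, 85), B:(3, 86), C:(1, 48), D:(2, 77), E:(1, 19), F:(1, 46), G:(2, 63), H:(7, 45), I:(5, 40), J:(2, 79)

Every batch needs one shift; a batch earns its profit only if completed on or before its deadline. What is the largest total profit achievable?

Profit order: B=86 A=85 J=79 D=77 G=63 C=48 F=46 H=45 I=40 E=19
Assign: B→slot 3, A→slot 2, J→slot 1, D skipped, G skipped, C skipped, F skipped, H→slot 7, I→slot 5, E skipped.
Slots: [1:J] [2:A] [3:B] [5:I] [7:H]
Profit = 79 + 85 + 86 + 40 + 45 = 335

335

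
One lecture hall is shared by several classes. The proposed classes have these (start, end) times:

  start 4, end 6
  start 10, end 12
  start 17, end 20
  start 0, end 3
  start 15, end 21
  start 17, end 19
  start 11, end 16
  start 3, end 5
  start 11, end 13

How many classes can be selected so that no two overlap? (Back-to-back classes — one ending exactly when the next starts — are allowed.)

4

Order by finish time; keep every interval that doesn't clash with the previous kept one.
By end time: (0,3), (3,5), (4,6), (10,12), (11,13), (11,16), (17,19), (17,20), (15,21).
Pick (0,3); next start ≥ 3 → (3,5); next start ≥ 5 → (10,12); next start ≥ 12 → (17,19).
Selected 4 classes.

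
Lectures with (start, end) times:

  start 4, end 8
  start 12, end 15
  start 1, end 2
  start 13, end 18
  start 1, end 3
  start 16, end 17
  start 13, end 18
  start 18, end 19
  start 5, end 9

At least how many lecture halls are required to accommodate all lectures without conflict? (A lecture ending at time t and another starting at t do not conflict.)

Count concurrent intervals with a sweep; the peak is the room count.
Events (time:±→running): 1:+→1 1:+→2 2:-→1 3:-→0 4:+→1 5:+→2 8:-→1 9:-→0 12:+→1 13:+→2 13:+→3 … peak 3.

3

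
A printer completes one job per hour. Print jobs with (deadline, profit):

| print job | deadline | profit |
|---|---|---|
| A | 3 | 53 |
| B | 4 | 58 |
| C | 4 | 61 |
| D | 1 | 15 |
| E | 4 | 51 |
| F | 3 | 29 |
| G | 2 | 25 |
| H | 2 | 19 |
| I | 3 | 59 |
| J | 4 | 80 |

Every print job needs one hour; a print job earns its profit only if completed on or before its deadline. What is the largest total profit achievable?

Take jobs in profit order; each goes to the latest open slot no later than its deadline.
By profit: J(d4,80), C(d4,61), I(d3,59), B(d4,58), A(d3,53), E(d4,51), F(d3,29), G(d2,25), H(d2,19), D(d1,15)
J→slot 4; C→slot 3; I→slot 2; B→slot 1; A skipped; E skipped; F skipped; G skipped; H skipped; D skipped.
Profit = 58 + 59 + 61 + 80 = 258

258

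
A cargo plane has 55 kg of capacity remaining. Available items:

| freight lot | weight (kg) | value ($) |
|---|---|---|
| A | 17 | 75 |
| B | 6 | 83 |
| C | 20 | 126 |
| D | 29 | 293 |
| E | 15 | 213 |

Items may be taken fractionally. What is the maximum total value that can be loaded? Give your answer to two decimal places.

Order: E (213/15=14.20) > B (83/6=13.83) > D (293/29=10.10) > C (126/20=6.30) > A (75/17=4.41)
Fill: take E (15 @ 213) → take B (6 @ 83) → take D (29 @ 293) → take 5/20 of C → 31.50; 55/55 used.
Total value = 620.50

620.50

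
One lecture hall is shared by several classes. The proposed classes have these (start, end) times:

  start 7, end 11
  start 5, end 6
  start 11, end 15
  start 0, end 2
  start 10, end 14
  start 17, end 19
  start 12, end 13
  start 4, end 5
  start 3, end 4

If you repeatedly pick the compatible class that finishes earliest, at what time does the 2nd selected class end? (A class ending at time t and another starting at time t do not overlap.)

4

Sort by end time and greedily take each interval whose start is ≥ the last chosen end.
Sorted by end: (0,2)  (3,4)  (4,5)  (5,6)  (7,11)  (12,13)  (10,14)  (11,15)  (17,19)
take (0,2); take (3,4); take (4,5); take (5,6); take (7,11); take (12,13); take (17,19).
Selected: (0,2) (3,4) (4,5) (5,6) (7,11) (12,13) (17,19)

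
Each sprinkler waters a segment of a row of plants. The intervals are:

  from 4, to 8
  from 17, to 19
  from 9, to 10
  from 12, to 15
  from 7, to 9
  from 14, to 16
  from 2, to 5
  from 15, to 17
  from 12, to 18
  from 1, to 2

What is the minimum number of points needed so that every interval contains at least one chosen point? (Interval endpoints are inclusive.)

Process intervals by earliest right end; each time one isn't hit yet, stab at its right endpoint.
By right end: [1,2]  [2,5]  [4,8]  [7,9]  [9,10]  [12,15]  [14,16]  [15,17]  [12,18]  [17,19]
[1,2] uncovered → point at 2; [4,8] uncovered → point at 8; [9,10] uncovered → point at 10; [12,15] uncovered → point at 15; [17,19] uncovered → point at 19.
Points: 2, 8, 10, 15, 19 (5 total).

5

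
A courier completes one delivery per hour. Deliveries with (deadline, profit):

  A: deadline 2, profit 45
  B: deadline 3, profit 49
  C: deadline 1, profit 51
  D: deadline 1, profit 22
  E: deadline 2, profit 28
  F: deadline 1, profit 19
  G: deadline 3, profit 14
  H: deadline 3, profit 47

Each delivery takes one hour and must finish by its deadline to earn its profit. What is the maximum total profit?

Sort by profit descending; place each in the latest free slot ≤ its deadline.
Profit order: C=51 B=49 H=47 A=45 E=28 D=22 F=19 G=14
Assign: C→slot 1, B→slot 3, H→slot 2, A skipped, E skipped, D skipped, F skipped, G skipped.
Slots: [1:C] [2:H] [3:B]
Profit = 51 + 47 + 49 = 147

147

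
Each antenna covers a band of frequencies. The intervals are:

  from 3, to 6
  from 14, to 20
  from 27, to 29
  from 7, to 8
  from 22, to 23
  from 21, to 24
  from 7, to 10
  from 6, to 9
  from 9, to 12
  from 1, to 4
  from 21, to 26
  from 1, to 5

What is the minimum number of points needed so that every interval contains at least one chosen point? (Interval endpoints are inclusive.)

Sort by right endpoint; whenever an interval is uncovered, place a point at its right end.
Sorted: [1,4] [1,5] [3,6] [7,8] [6,9] [7,10] [9,12] [14,20] [22,23] [21,24] [21,26] [27,29]
{[1,4],[1,5],[3,6]} hit by 4; {[7,8],[6,9],[7,10]} hit by 8; {[9,12]} hit by 12; {[14,20]} hit by 20; {[22,23],[21,24],[21,26]} hit by 23; {[27,29]} hit by 29.
Points: 4, 8, 12, 20, 23, 29 (6 total).

6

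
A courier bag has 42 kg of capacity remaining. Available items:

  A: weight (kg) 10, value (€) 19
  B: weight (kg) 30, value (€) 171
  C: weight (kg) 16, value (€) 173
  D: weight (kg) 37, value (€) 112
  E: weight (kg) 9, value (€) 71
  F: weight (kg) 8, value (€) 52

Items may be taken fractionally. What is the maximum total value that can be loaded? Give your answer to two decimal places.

Sort by value per unit weight and fill in that order.
Order: C (173/16=10.81) > E (71/9=7.89) > F (52/8=6.50) > B (171/30=5.70) > D (112/37=3.03) > A (19/10=1.90)
Fill: take C (16 @ 173) → take E (9 @ 71) → take F (8 @ 52) → take 9/30 of B → 51.30; 42/42 used.
Total value = 347.30

347.30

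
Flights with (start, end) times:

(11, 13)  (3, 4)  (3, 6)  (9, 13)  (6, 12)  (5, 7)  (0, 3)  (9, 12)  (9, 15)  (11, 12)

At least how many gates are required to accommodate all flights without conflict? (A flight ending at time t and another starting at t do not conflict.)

6

Events (time:±→running): 0:+→1 3:-→0 3:+→1 3:+→2 4:-→1 5:+→2 6:-→1 6:+→2 7:-→1 9:+→2 9:+→3 9:+→4 11:+→5 11:+→6 … peak 6.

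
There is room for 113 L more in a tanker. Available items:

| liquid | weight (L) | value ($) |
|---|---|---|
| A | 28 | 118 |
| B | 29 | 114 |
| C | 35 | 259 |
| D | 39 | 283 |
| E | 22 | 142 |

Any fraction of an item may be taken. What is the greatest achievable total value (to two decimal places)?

755.64

Sort by value per unit weight and fill in that order.
Order: C (259/35=7.40) > D (283/39=7.26) > E (142/22=6.45) > A (118/28=4.21) > B (114/29=3.93)
Fill: take C (35 @ 259) → take D (39 @ 283) → take E (22 @ 142) → take 17/28 of A → 71.64; 113/113 used.
Total value = 755.64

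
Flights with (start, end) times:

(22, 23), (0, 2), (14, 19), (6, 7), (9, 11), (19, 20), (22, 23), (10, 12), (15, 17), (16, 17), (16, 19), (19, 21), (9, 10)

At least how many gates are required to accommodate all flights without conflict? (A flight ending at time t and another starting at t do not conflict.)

Count concurrent intervals with a sweep; the peak is the room count.
starts: [0, 6, 9, 9, 10, 14, 15, 16, 16, 19, 19, 22, 22]
ends:   [2, 7, 10, 11, 12, 17, 17, 19, 19, 20, 21, 23, 23]
s0→1 e2→0 s6→1 e7→0 s9→1 s9→2 e10→1 s10→2 e11→1 e12→0 s14→1 s15→2 s16→3 s16→4  — peak 4.

4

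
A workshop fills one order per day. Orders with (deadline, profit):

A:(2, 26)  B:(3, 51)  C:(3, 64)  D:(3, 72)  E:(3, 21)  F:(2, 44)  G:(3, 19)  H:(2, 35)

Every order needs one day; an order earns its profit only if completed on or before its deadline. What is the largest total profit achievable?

187

Sort by profit descending; place each in the latest free slot ≤ its deadline.
Profit order: D=72 C=64 B=51 F=44 H=35 A=26 E=21 G=19
Assign: D→slot 3, C→slot 2, B→slot 1, F skipped, H skipped, A skipped, E skipped, G skipped.
Slots: [1:B] [2:C] [3:D]
Profit = 51 + 64 + 72 = 187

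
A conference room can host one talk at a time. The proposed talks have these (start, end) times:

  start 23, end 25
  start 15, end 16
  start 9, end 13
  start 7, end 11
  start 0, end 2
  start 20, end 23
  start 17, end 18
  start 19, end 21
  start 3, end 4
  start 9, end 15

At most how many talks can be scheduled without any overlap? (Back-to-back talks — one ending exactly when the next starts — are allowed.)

7

Sort by end time and greedily take each interval whose start is ≥ the last chosen end.
By end time: (0,2), (3,4), (7,11), (9,13), (9,15), (15,16), (17,18), (19,21), (20,23), (23,25).
Pick (0,2); next start ≥ 2 → (3,4); next start ≥ 4 → (7,11); next start ≥ 11 → (15,16); next start ≥ 16 → (17,18); next start ≥ 18 → (19,21); next start ≥ 21 → (23,25).
Selected 7 talks.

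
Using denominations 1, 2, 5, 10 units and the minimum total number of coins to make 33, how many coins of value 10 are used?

33 = 3×10 + 1×2 + 1×1
Count of 10: 3

3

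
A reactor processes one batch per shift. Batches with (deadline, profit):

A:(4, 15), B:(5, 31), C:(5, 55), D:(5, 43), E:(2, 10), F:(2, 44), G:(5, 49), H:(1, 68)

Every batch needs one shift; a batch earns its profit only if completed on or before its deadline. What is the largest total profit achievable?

259

Profit order: H=68 C=55 G=49 F=44 D=43 B=31 A=15 E=10
Assign: H→slot 1, C→slot 5, G→slot 4, F→slot 2, D→slot 3, B skipped, A skipped, E skipped.
Slots: [1:H] [2:F] [3:D] [4:G] [5:C]
Profit = 68 + 44 + 43 + 49 + 55 = 259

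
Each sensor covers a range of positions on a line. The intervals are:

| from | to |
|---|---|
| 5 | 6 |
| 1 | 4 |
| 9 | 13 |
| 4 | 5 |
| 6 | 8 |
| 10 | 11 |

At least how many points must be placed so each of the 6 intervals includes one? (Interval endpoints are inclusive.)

Sort by right endpoint; whenever an interval is uncovered, place a point at its right end.
By right end: [1,4]  [4,5]  [5,6]  [6,8]  [10,11]  [9,13]
[1,4] uncovered → point at 4; [5,6] uncovered → point at 6; [10,11] uncovered → point at 11.
Points: 4, 6, 11 (3 total).

3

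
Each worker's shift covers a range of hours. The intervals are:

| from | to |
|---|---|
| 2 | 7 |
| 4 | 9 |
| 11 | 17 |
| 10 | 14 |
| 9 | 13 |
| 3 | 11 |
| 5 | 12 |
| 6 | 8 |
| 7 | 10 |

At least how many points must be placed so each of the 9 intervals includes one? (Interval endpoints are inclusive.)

Process intervals by earliest right end; each time one isn't hit yet, stab at its right endpoint.
Sorted: [2,7] [6,8] [4,9] [7,10] [3,11] [5,12] [9,13] [10,14] [11,17]
{[2,7],[6,8],[4,9],[7,10],[3,11],[5,12]} hit by 7; {[9,13],[10,14],[11,17]} hit by 13.
Points: 7, 13 (2 total).

2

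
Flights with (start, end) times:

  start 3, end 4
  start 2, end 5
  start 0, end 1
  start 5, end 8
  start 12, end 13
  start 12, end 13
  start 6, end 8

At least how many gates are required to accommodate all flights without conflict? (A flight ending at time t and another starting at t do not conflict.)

2

starts: [0, 2, 3, 5, 6, 12, 12]
ends:   [1, 4, 5, 8, 8, 13, 13]
s0→1 e1→0 s2→1 s3→2  — peak 2.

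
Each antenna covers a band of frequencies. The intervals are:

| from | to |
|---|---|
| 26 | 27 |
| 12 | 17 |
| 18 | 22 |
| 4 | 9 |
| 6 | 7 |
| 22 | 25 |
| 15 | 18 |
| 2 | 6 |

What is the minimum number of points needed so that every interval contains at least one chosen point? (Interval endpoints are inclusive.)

4

Process intervals by earliest right end; each time one isn't hit yet, stab at its right endpoint.
By right end: [2,6]  [6,7]  [4,9]  [12,17]  [15,18]  [18,22]  [22,25]  [26,27]
[2,6] uncovered → point at 6; [12,17] uncovered → point at 17; [18,22] uncovered → point at 22; [26,27] uncovered → point at 27.
Points: 6, 17, 22, 27 (4 total).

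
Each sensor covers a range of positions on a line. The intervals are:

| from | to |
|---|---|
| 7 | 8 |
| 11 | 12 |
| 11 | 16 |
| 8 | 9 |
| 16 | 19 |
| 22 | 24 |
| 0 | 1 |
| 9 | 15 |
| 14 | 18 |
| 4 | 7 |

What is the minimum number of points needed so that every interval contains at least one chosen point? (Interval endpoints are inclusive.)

6

By right end: [0,1]  [4,7]  [7,8]  [8,9]  [11,12]  [9,15]  [11,16]  [14,18]  [16,19]  [22,24]
[0,1] uncovered → point at 1; [4,7] uncovered → point at 7; [8,9] uncovered → point at 9; [11,12] uncovered → point at 12; [14,18] uncovered → point at 18; [22,24] uncovered → point at 24.
Points: 1, 7, 9, 12, 18, 24 (6 total).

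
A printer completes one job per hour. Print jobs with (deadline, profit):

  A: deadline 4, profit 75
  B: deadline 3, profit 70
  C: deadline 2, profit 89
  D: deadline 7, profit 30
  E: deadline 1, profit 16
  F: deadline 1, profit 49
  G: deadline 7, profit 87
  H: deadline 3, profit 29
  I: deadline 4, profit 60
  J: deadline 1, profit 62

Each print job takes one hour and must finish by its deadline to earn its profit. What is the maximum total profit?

413

Take jobs in profit order; each goes to the latest open slot no later than its deadline.
Profit order: C=89 G=87 A=75 B=70 J=62 I=60 F=49 D=30 H=29 E=16
Assign: C→slot 2, G→slot 7, A→slot 4, B→slot 3, J→slot 1, I skipped, F skipped, D→slot 6, H skipped, E skipped.
Slots: [1:J] [2:C] [3:B] [4:A] [6:D] [7:G]
Profit = 62 + 89 + 70 + 75 + 30 + 87 = 413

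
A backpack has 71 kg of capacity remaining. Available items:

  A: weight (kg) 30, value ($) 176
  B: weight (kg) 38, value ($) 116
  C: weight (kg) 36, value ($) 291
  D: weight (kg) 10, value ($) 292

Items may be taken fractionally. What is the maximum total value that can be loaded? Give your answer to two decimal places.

Greedy by value/weight ratio, highest first.
Ratios (sorted): D 29.20, C 8.08, A 5.87, B 3.05
take D (10 @ 292); take C (36 @ 291); take 25/30 of A → 146.67. Capacity used 71/71.
Total value = 729.67

729.67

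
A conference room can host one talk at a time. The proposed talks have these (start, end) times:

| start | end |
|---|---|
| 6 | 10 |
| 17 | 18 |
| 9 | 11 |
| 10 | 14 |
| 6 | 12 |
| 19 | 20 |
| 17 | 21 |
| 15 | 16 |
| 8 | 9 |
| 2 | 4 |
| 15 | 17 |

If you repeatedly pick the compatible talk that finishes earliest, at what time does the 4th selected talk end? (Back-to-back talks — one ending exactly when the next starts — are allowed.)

Sorted by end: (2,4)  (8,9)  (6,10)  (9,11)  (6,12)  (10,14)  (15,16)  (15,17)  (17,18)  (19,20)  (17,21)
take (2,4); take (8,9); skip (6,10); take (9,11); skip (6,12); take (15,16); skip (15,17); take (17,18); take (19,20).
Selected: (2,4) (8,9) (9,11) (15,16) (17,18) (19,20)

16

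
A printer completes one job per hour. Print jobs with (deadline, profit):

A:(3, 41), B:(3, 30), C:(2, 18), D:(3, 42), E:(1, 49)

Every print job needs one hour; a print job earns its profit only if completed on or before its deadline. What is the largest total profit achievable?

Take jobs in profit order; each goes to the latest open slot no later than its deadline.
By profit: E(d1,49), D(d3,42), A(d3,41), B(d3,30), C(d2,18)
E→slot 1; D→slot 3; A→slot 2; B skipped; C skipped.
Profit = 49 + 41 + 42 = 132

132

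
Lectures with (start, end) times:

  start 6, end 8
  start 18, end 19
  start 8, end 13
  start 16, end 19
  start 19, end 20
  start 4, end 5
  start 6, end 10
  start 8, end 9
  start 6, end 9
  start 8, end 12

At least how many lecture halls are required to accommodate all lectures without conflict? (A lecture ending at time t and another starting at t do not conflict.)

5

Events (time:±→running): 4:+→1 5:-→0 6:+→1 6:+→2 6:+→3 8:-→2 8:+→3 8:+→4 8:+→5 … peak 5.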